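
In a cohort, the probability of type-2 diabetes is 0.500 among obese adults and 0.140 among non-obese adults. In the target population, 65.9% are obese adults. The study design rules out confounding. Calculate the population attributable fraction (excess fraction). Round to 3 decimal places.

PAF ≈ 0.629

Let p₁ = 0.5, p₀ = 0.14.
Overall risk P(Y=1) = π·p₁ + (1−π)·p₀ = 0.659×0.5 + 0.341×0.14 = 0.37724.
Under exogeneity, PAF = [P(Y=1) − p₀] / P(Y=1).
PAF = (0.37724 − 0.14) / 0.37724 ≈ 0.6289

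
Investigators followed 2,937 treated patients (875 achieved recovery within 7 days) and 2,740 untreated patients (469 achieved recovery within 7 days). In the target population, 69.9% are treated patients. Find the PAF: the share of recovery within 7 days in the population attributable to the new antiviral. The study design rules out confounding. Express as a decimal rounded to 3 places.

PAF ≈ 0.341

p₁ = P(outcome | exposed) = 875/2937 = 0.29792
p₀ = P(outcome | unexposed) = 469/2740 = 0.17117
Overall risk P(Y=1) = π·p₁ + (1−π)·p₀ = 0.699×0.29792 + 0.301×0.17117 = 0.25977.
Under exogeneity, PAF = [P(Y=1) − p₀] / P(Y=1).
PAF = (0.25977 − 0.17117) / 0.25977 ≈ 0.3411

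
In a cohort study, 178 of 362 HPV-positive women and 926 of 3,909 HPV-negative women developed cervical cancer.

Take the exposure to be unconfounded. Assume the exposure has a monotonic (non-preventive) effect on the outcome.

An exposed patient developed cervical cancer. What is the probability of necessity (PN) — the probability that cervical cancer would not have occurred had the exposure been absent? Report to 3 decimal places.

PN ≈ 0.518

p₁ = P(outcome | exposed) = 178/362 = 0.49171
p₀ = P(outcome | unexposed) = 926/3909 = 0.23689
Under exogeneity and monotonicity, PN = (p₁ − p₀) / p₁.
PN = (0.49171 − 0.23689) / 0.49171 = 0.25482 / 0.49171 ≈ 0.5182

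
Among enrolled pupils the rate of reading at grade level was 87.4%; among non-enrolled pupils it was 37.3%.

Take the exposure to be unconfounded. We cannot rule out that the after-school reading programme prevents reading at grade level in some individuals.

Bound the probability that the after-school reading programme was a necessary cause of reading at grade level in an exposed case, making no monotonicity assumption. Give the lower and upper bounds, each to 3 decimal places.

p₁ = 0.874, p₀ = 0.373.
Under exogeneity alone the bounds on PN are max{0,(p₁−p₀)/p₁} ≤ PN ≤ min{1,(1−p₀)/p₁}.
  lower = (p₁ − p₀)/p₁ = 0.501 / 0.874 ≈ 0.5732
  upper = min{1, (1 − p₀)/p₁} = 0.627 / 0.874 ≈ 0.7174

0.573 ≤ PN ≤ 0.717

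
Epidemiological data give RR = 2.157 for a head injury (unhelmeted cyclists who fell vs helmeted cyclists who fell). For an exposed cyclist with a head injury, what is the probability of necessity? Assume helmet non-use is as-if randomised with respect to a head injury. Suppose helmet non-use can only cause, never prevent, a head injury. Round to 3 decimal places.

PN ≈ 0.536

Under exogeneity and monotonicity, PN = (RR − 1) / RR = 1 − 1/RR.
PN = (2.157 − 1) / 2.157 = 1.157 / 2.157 ≈ 0.5364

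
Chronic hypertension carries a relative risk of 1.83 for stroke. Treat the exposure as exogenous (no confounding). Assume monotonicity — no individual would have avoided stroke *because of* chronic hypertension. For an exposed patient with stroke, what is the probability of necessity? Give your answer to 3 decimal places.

Under exogeneity and monotonicity, PN = (RR − 1) / RR = 1 − 1/RR.
PN = (1.83 − 1) / 1.83 = 0.83 / 1.83 ≈ 0.4536

PN ≈ 0.454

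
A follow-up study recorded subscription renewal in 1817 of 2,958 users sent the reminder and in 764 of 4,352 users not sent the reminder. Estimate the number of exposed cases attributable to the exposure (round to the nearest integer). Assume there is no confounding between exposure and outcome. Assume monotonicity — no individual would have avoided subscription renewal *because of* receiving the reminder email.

about 1298 cases

p₁ = P(outcome | exposed) = 1817/2958 = 0.61427
p₀ = P(outcome | unexposed) = 764/4352 = 0.17555
PN = (p₁ − p₀)/p₁ = (0.61427 − 0.17555) / 0.61427 ≈ 0.71421.
Attributable cases ≈ PN × (exposed cases) = 0.71421 × 1817 ≈ 1297.72.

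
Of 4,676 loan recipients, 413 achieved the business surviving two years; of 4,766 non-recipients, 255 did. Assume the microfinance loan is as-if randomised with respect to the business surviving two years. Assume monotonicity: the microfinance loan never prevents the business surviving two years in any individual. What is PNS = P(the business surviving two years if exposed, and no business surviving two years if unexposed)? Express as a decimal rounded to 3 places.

PNS ≈ 0.035

p₁ = P(outcome | exposed) = 413/4676 = 0.088323
p₀ = P(outcome | unexposed) = 255/4766 = 0.053504
Under exogeneity and monotonicity, PNS = p₁ − p₀.
PNS = 0.088323 − 0.053504 = 0.034819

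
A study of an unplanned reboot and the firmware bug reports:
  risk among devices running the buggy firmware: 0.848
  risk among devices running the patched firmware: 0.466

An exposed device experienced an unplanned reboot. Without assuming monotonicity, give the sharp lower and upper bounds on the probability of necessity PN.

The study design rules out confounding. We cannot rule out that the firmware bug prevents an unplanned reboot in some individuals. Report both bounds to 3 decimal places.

0.450 ≤ PN ≤ 0.630

Let p₁ = 0.848, p₀ = 0.466.
Under exogeneity alone the bounds on PN are max{0,(p₁−p₀)/p₁} ≤ PN ≤ min{1,(1−p₀)/p₁}.
  lower = (p₁ − p₀)/p₁ = 0.382 / 0.848 ≈ 0.4505
  upper = min{1, (1 − p₀)/p₁} = 0.534 / 0.848 ≈ 0.6297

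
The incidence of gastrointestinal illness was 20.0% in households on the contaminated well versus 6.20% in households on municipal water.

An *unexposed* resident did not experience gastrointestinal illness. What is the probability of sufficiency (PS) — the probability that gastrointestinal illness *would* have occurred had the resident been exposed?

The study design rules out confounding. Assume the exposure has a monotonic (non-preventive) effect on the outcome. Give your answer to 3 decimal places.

PS ≈ 0.147

p₁ = 0.2, p₀ = 0.062.
Under exogeneity and monotonicity, PS = (p₁ − p₀) / (1 − p₀).
PS = (0.2 − 0.062) / (1 − 0.062) = 0.138 / 0.938 ≈ 0.1471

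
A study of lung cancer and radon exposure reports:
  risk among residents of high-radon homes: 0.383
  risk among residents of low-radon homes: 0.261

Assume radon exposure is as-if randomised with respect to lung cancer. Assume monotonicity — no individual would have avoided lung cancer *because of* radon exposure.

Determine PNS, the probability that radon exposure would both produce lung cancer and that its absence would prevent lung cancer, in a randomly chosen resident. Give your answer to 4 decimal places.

Let p₁ = 0.383, p₀ = 0.261.
Under exogeneity and monotonicity, PNS = p₁ − p₀.
PNS = 0.383 − 0.261 = 0.122

PNS ≈ 0.1220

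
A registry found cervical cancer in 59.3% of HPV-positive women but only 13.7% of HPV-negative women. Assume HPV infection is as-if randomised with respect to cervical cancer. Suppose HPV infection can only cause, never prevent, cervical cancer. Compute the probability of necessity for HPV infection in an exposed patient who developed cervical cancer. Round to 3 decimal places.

PN ≈ 0.769

p₁ = 0.593, p₀ = 0.137.
Under exogeneity and monotonicity, PN = (p₁ − p₀) / p₁.
PN = (0.593 − 0.137) / 0.593 = 0.456 / 0.593 ≈ 0.7690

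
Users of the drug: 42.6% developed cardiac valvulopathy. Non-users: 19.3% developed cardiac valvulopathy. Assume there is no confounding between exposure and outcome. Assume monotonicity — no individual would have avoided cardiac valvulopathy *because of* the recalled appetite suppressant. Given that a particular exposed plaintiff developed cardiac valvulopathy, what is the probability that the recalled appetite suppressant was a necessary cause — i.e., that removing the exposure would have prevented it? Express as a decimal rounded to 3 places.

PN ≈ 0.547

p₁ = 0.426, p₀ = 0.193.
Under exogeneity and monotonicity, PN = (p₁ − p₀) / p₁.
PN = (0.426 − 0.193) / 0.426 = 0.233 / 0.426 ≈ 0.5469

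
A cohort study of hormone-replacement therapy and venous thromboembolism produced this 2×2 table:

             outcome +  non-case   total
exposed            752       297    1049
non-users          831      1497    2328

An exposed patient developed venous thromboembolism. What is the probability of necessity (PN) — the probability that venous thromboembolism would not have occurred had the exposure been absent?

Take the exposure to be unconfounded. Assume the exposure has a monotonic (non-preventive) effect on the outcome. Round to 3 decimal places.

p₁ = P(outcome | exposed) = 752/1049 = 0.71687
p₀ = P(outcome | unexposed) = 831/2328 = 0.35696
Under exogeneity and monotonicity, PN = (p₁ − p₀)/p₁.
PN = (0.71687 − 0.35696) / 0.71687 ≈ 0.5021

PN ≈ 0.502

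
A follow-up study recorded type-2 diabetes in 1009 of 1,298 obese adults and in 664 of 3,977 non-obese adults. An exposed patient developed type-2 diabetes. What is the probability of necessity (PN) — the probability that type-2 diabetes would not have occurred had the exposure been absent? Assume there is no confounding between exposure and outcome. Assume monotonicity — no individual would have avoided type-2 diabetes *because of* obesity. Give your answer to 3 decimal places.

p₁ = P(outcome | exposed) = 1009/1298 = 0.77735
p₀ = P(outcome | unexposed) = 664/3977 = 0.16696
Under exogeneity and monotonicity, PN = (p₁ − p₀) / p₁.
PN = (0.77735 − 0.16696) / 0.77735 = 0.61039 / 0.77735 ≈ 0.7852

PN ≈ 0.785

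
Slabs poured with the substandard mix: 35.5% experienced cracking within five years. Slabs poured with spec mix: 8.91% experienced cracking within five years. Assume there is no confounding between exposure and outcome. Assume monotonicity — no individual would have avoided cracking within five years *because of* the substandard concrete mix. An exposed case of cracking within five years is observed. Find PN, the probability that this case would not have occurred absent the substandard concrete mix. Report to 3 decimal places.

PN ≈ 0.749

p₁ = 0.355, p₀ = 0.0891.
Under exogeneity and monotonicity, PN = (p₁ − p₀) / p₁.
PN = (0.355 − 0.0891) / 0.355 = 0.2659 / 0.355 ≈ 0.7490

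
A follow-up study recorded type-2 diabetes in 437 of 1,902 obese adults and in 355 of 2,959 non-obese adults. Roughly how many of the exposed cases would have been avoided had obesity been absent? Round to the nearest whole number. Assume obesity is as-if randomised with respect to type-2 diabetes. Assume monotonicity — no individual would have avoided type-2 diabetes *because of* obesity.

p₁ = P(outcome | exposed) = 437/1902 = 0.22976
p₀ = P(outcome | unexposed) = 355/2959 = 0.11997
PN = (p₁ − p₀)/p₁ = (0.22976 − 0.11997) / 0.22976 ≈ 0.47783.
Attributable cases ≈ PN × (exposed cases) = 0.47783 × 437 ≈ 208.81.

about 209 cases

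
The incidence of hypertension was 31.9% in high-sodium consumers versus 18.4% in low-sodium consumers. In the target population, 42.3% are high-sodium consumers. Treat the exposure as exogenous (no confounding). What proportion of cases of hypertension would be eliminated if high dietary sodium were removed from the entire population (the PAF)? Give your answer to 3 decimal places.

PAF ≈ 0.237

p₁ = 0.319, p₀ = 0.184.
Overall risk P(Y=1) = π·p₁ + (1−π)·p₀ = 0.423×0.319 + 0.577×0.184 = 0.2411.
Under exogeneity, PAF = [P(Y=1) − p₀] / P(Y=1).
PAF = (0.2411 − 0.184) / 0.2411 ≈ 0.2368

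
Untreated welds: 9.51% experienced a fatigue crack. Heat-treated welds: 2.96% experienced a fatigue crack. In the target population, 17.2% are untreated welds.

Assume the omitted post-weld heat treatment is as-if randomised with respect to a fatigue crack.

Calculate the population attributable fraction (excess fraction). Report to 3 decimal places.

p₁ = 0.0951, p₀ = 0.0296.
Overall risk P(Y=1) = π·p₁ + (1−π)·p₀ = 0.172×0.0951 + 0.828×0.0296 = 0.040866.
Under exogeneity, PAF = [P(Y=1) − p₀] / P(Y=1).
PAF = (0.040866 − 0.0296) / 0.040866 ≈ 0.2757

PAF ≈ 0.276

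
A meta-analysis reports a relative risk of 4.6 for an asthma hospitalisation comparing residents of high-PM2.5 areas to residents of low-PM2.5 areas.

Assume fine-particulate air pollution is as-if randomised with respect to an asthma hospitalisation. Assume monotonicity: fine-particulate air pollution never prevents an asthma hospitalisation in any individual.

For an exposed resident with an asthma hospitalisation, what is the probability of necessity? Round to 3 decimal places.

PN ≈ 0.783

Under exogeneity and monotonicity, PN = (RR − 1) / RR = 1 − 1/RR.
PN = (4.6 − 1) / 4.6 = 3.6 / 4.6 ≈ 0.7826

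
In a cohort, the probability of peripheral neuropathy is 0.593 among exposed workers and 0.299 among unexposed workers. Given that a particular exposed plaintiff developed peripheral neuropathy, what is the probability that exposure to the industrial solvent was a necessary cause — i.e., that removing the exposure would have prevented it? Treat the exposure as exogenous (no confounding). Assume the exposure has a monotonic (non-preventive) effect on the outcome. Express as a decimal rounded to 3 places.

Let p₁ = 0.593, p₀ = 0.299.
Under exogeneity and monotonicity, PN = (p₁ − p₀) / p₁.
PN = (0.593 − 0.299) / 0.593 = 0.294 / 0.593 ≈ 0.4958

PN ≈ 0.496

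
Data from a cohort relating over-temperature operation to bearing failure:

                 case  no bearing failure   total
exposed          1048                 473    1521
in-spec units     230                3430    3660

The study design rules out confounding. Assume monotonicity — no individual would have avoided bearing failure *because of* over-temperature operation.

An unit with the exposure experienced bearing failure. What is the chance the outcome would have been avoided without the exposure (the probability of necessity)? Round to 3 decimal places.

p₁ = P(outcome | exposed) = 1048/1521 = 0.68902
p₀ = P(outcome | unexposed) = 230/3660 = 0.062842
Under exogeneity and monotonicity, PN = (p₁ − p₀) / p₁.
PN = (0.68902 − 0.062842) / 0.68902 = 0.62618 / 0.68902 ≈ 0.9088

PN ≈ 0.909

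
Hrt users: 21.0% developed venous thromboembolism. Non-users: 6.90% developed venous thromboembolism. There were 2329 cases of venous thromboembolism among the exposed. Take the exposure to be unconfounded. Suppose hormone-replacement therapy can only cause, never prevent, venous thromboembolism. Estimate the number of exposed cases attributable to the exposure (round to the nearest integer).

p₁ = 0.21, p₀ = 0.069.
PN = (p₁ − p₀)/p₁ = (0.21 − 0.069) / 0.21 ≈ 0.67143.
Attributable cases ≈ PN × (exposed cases) = 0.67143 × 2329 ≈ 1563.76.

about 1564 cases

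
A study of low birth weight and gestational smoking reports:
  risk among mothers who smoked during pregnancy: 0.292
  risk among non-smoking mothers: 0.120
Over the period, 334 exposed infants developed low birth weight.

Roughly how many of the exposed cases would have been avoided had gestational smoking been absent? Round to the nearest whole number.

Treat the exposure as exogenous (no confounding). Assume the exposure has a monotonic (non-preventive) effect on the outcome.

about 197 cases

Let p₁ = 0.292, p₀ = 0.12.
PN = (p₁ − p₀)/p₁ = (0.292 − 0.12) / 0.292 ≈ 0.58904.
Attributable cases ≈ PN × (exposed cases) = 0.58904 × 334 ≈ 196.74.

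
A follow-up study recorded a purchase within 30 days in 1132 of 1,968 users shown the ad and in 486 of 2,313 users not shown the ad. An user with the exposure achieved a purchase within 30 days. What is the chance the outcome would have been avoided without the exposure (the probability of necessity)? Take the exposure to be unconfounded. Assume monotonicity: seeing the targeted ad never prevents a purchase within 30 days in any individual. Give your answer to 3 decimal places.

p₁ = P(outcome | exposed) = 1132/1968 = 0.5752
p₀ = P(outcome | unexposed) = 486/2313 = 0.21012
Under exogeneity and monotonicity, PN = (p₁ − p₀) / p₁.
PN = (0.5752 − 0.21012) / 0.5752 = 0.36509 / 0.5752 ≈ 0.6347

PN ≈ 0.635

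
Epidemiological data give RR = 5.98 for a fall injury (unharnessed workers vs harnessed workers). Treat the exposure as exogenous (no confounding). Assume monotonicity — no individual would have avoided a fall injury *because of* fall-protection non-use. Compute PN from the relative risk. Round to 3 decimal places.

Under exogeneity and monotonicity, PN = (RR − 1) / RR = 1 − 1/RR.
PN = (5.98 − 1) / 5.98 = 4.98 / 5.98 ≈ 0.8328

PN ≈ 0.833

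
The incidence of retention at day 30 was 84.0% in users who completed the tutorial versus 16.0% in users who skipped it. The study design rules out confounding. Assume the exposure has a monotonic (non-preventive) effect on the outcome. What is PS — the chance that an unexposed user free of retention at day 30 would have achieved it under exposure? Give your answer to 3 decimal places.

PS ≈ 0.810

p₁ = 0.84, p₀ = 0.16.
Under exogeneity and monotonicity, PS = (p₁ − p₀) / (1 − p₀).
PS = (0.84 − 0.16) / (1 − 0.16) = 0.68 / 0.84 ≈ 0.8095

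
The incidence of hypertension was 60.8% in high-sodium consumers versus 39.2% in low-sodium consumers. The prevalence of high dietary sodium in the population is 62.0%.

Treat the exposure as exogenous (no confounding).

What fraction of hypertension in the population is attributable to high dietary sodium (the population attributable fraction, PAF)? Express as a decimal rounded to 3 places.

PAF ≈ 0.255

p₁ = 0.608, p₀ = 0.392.
Overall risk P(Y=1) = π·p₁ + (1−π)·p₀ = 0.62×0.608 + 0.38×0.392 = 0.52592.
Under exogeneity, PAF = [P(Y=1) − p₀] / P(Y=1).
PAF = (0.52592 − 0.392) / 0.52592 ≈ 0.2546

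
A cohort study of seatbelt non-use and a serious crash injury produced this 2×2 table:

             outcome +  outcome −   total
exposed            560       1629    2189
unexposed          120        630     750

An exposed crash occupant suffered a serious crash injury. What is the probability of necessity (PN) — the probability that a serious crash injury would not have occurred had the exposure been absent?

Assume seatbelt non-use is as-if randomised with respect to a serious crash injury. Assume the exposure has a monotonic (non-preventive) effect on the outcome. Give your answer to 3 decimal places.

p₁ = P(outcome | exposed) = 560/2189 = 0.25582
p₀ = P(outcome | unexposed) = 120/750 = 0.16
Under exogeneity and monotonicity, PN = (p₁ − p₀) / p₁.
PN = (0.25582 − 0.16) / 0.25582 = 0.095825 / 0.25582 ≈ 0.3746

PN ≈ 0.375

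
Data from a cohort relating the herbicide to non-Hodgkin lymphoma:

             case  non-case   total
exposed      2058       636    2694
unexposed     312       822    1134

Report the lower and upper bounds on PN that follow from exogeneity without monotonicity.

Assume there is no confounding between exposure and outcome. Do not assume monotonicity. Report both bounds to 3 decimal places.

p₁ = P(outcome | exposed) = 2058/2694 = 0.76392
p₀ = P(outcome | unexposed) = 312/1134 = 0.27513
Under exogeneity alone the bounds on PN are max{0,(p₁−p₀)/p₁} ≤ PN ≤ min{1,(1−p₀)/p₁}.
  lower = (p₁ − p₀)/p₁ = 0.48879 / 0.76392 ≈ 0.6398
  upper = min{1, (1 − p₀)/p₁} = 0.72487 / 0.76392 ≈ 0.9489

0.640 ≤ PN ≤ 0.949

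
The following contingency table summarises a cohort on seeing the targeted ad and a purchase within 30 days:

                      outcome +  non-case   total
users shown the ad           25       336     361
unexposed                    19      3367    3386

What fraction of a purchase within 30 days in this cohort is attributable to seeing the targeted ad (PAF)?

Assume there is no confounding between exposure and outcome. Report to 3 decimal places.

p₁ = P(outcome | exposed) = 25/361 = 0.069252
p₀ = P(outcome | unexposed) = 19/3386 = 0.0056113
Exposure prevalence π = 361/3747 = 0.096344; overall risk P(Y=1) = 0.011743.
Under exogeneity, PAF = [P(Y=1) − p₀]/P(Y=1).
PAF = (0.011743 − 0.0056113) / 0.011743 ≈ 0.5221

PAF ≈ 0.522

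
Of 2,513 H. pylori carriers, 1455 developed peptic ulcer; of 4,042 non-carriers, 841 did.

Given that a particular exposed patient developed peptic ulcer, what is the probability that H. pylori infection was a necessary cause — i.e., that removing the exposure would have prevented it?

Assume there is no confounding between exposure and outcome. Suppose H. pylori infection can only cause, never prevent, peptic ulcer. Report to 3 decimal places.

PN ≈ 0.641

p₁ = P(outcome | exposed) = 1455/2513 = 0.57899
p₀ = P(outcome | unexposed) = 841/4042 = 0.20807
Under exogeneity and monotonicity, PN = (p₁ − p₀) / p₁.
PN = (0.57899 − 0.20807) / 0.57899 = 0.37092 / 0.57899 ≈ 0.6406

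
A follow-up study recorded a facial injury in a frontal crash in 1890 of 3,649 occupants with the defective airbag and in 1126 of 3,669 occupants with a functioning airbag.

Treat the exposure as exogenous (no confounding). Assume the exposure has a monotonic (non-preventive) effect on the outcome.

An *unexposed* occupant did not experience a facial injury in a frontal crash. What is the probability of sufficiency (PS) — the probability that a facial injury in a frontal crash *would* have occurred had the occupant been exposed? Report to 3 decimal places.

p₁ = P(outcome | exposed) = 1890/3649 = 0.51795
p₀ = P(outcome | unexposed) = 1126/3669 = 0.3069
Under exogeneity and monotonicity, PS = (p₁ − p₀) / (1 − p₀).
PS = (0.51795 − 0.3069) / (1 − 0.3069) = 0.21105 / 0.6931 ≈ 0.3045

PS ≈ 0.305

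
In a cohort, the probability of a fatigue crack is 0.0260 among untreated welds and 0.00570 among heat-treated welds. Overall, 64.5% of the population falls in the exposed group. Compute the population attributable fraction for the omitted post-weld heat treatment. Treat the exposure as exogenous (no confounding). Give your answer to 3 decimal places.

PAF ≈ 0.697

Let p₁ = 0.026, p₀ = 0.0057.
Overall risk P(Y=1) = π·p₁ + (1−π)·p₀ = 0.645×0.026 + 0.355×0.0057 = 0.018794.
Under exogeneity, PAF = [P(Y=1) − p₀] / P(Y=1).
PAF = (0.018794 − 0.0057) / 0.018794 ≈ 0.6967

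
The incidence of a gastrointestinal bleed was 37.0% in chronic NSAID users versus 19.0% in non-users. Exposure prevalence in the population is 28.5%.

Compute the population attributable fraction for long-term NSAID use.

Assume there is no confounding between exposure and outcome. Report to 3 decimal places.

p₁ = 0.37, p₀ = 0.19.
Overall risk P(Y=1) = π·p₁ + (1−π)·p₀ = 0.285×0.37 + 0.715×0.19 = 0.2413.
Under exogeneity, PAF = [P(Y=1) − p₀] / P(Y=1).
PAF = (0.2413 − 0.19) / 0.2413 ≈ 0.2126

PAF ≈ 0.213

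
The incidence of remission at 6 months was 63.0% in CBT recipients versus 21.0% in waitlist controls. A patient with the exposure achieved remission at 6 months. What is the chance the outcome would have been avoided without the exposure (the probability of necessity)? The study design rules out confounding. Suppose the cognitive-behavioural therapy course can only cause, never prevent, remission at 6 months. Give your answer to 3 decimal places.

p₁ = 0.63, p₀ = 0.21.
Under exogeneity and monotonicity, PN = (p₁ − p₀) / p₁.
PN = (0.63 − 0.21) / 0.63 = 0.42 / 0.63 ≈ 0.6667

PN ≈ 0.667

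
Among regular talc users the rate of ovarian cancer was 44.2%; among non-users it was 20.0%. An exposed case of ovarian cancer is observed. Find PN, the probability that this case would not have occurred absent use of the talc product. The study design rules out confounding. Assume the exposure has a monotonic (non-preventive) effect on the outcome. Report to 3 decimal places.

PN ≈ 0.548

p₁ = 0.442, p₀ = 0.2.
Under exogeneity and monotonicity, PN = (p₁ − p₀) / p₁.
PN = (0.442 − 0.2) / 0.442 = 0.242 / 0.442 ≈ 0.5475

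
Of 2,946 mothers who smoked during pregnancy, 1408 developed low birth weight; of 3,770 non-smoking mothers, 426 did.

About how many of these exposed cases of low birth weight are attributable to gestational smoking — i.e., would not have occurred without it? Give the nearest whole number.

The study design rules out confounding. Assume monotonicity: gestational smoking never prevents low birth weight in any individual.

about 1075 cases

p₁ = P(outcome | exposed) = 1408/2946 = 0.47794
p₀ = P(outcome | unexposed) = 426/3770 = 0.113
PN = (p₁ − p₀)/p₁ = (0.47794 − 0.113) / 0.47794 ≈ 0.76357.
Attributable cases ≈ PN × (exposed cases) = 0.76357 × 1408 ≈ 1075.11.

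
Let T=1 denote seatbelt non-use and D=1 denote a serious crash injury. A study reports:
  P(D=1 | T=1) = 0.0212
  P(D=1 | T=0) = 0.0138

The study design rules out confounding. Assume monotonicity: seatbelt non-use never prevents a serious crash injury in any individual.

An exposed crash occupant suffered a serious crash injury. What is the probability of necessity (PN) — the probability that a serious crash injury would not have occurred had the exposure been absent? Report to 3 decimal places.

PN ≈ 0.349

Let p₁ = 0.0212, p₀ = 0.0138.
Under exogeneity and monotonicity, PN = (p₁ − p₀) / p₁.
PN = (0.0212 − 0.0138) / 0.0212 = 0.0074 / 0.0212 ≈ 0.3491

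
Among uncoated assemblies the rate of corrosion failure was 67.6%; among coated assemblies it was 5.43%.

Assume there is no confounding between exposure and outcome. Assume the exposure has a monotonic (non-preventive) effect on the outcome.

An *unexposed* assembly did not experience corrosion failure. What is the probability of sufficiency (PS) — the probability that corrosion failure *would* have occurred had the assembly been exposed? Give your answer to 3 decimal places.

PS ≈ 0.657

p₁ = 0.676, p₀ = 0.0543.
Under exogeneity and monotonicity, PS = (p₁ − p₀) / (1 − p₀).
PS = (0.676 − 0.0543) / (1 − 0.0543) = 0.6217 / 0.9457 ≈ 0.6574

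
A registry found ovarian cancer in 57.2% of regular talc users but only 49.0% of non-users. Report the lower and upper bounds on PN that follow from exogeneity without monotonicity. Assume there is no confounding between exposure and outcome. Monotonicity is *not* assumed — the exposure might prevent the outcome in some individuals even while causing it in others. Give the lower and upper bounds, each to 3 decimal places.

p₁ = 0.572, p₀ = 0.49.
Under exogeneity alone the bounds on PN are max{0,(p₁−p₀)/p₁} ≤ PN ≤ min{1,(1−p₀)/p₁}.
  lower = (p₁ − p₀)/p₁ = 0.082 / 0.572 ≈ 0.1434
  upper = min{1, (1 − p₀)/p₁} = 0.51 / 0.572 ≈ 0.8916

0.143 ≤ PN ≤ 0.892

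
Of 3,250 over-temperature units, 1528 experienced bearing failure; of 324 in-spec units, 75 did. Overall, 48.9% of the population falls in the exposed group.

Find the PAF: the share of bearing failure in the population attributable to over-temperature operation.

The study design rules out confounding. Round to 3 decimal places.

PAF ≈ 0.335

p₁ = P(outcome | exposed) = 1528/3250 = 0.47015
p₀ = P(outcome | unexposed) = 75/324 = 0.23148
Overall risk P(Y=1) = π·p₁ + (1−π)·p₀ = 0.489×0.47015 + 0.511×0.23148 = 0.34819.
Under exogeneity, PAF = [P(Y=1) − p₀] / P(Y=1).
PAF = (0.34819 − 0.23148) / 0.34819 ≈ 0.3352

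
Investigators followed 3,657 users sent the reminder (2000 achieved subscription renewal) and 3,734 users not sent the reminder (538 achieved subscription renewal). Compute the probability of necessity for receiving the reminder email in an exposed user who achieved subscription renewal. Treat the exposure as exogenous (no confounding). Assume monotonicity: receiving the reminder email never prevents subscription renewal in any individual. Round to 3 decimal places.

p₁ = P(outcome | exposed) = 2000/3657 = 0.5469
p₀ = P(outcome | unexposed) = 538/3734 = 0.14408
Under exogeneity and monotonicity, PN = (p₁ − p₀) / p₁.
PN = (0.5469 − 0.14408) / 0.5469 = 0.40281 / 0.5469 ≈ 0.7365

PN ≈ 0.737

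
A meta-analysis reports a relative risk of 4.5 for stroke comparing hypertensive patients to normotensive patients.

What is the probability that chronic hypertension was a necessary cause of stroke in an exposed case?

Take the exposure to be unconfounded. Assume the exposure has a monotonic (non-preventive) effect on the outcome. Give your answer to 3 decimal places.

PN ≈ 0.778

Under exogeneity and monotonicity, PN = (RR − 1) / RR = 1 − 1/RR.
PN = (4.5 − 1) / 4.5 = 3.5 / 4.5 ≈ 0.7778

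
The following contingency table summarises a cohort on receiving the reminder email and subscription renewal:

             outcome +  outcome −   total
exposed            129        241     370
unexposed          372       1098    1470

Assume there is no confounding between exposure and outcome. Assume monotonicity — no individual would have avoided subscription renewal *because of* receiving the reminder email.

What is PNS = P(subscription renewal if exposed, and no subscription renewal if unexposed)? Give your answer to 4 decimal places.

p₁ = P(outcome | exposed) = 129/370 = 0.34865
p₀ = P(outcome | unexposed) = 372/1470 = 0.25306
Under exogeneity and monotonicity, PNS = p₁ − p₀.
PNS = 0.34865 − 0.25306 = 0.095587

PNS ≈ 0.0956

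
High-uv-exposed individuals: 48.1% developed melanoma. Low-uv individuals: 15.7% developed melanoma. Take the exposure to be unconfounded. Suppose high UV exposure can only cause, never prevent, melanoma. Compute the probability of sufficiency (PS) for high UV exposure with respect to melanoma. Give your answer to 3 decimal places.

p₁ = 0.481, p₀ = 0.157.
Under exogeneity and monotonicity, PS = (p₁ − p₀) / (1 − p₀).
PS = (0.481 − 0.157) / (1 − 0.157) = 0.324 / 0.843 ≈ 0.3843

PS ≈ 0.384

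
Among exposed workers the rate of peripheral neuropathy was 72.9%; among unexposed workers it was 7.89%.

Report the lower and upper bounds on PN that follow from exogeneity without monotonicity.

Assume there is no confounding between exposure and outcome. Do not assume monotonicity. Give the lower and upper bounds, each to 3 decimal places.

p₁ = 0.729, p₀ = 0.0789.
Under exogeneity alone the bounds on PN are max{0,(p₁−p₀)/p₁} ≤ PN ≤ min{1,(1−p₀)/p₁}.
  lower = (p₁ − p₀)/p₁ = 0.6501 / 0.729 ≈ 0.8918
  upper = min{1, (1 − p₀)/p₁} = 0.9211 / 0.729 ≈ 1.2635 → capped at 1

0.892 ≤ PN ≤ 1.000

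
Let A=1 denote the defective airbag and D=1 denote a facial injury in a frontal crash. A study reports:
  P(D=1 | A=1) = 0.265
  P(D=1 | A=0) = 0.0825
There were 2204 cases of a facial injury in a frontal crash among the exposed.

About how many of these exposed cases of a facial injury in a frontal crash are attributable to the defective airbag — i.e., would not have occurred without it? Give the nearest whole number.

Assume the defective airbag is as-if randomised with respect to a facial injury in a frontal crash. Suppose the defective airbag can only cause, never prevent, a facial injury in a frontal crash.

Let p₁ = 0.265, p₀ = 0.0825.
PN = (p₁ − p₀)/p₁ = (0.265 − 0.0825) / 0.265 ≈ 0.68868.
Attributable cases ≈ PN × (exposed cases) = 0.68868 × 2204 ≈ 1517.85.

about 1518 cases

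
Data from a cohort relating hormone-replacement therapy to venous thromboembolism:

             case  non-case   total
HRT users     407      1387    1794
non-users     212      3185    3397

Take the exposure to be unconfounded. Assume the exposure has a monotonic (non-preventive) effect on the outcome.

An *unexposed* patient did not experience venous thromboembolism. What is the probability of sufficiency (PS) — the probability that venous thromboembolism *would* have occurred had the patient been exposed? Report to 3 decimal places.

p₁ = P(outcome | exposed) = 407/1794 = 0.22687
p₀ = P(outcome | unexposed) = 212/3397 = 0.062408
Under exogeneity and monotonicity, PS = (p₁ − p₀)/(1 − p₀).
PS = (0.22687 − 0.062408) / 0.93759 ≈ 0.1754

PS ≈ 0.175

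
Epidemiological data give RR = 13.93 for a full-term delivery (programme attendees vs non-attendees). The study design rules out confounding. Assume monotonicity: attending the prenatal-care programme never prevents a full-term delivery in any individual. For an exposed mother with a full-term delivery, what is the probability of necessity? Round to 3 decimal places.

Under exogeneity and monotonicity, PN = (RR − 1) / RR = 1 − 1/RR.
PN = (13.93 − 1) / 13.93 = 12.93 / 13.93 ≈ 0.9282

PN ≈ 0.928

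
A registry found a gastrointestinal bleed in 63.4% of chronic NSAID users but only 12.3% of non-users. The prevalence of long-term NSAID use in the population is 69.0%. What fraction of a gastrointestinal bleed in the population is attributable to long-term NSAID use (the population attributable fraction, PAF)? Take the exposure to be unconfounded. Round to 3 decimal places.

p₁ = 0.634, p₀ = 0.123.
Overall risk P(Y=1) = π·p₁ + (1−π)·p₀ = 0.69×0.634 + 0.31×0.123 = 0.47559.
Under exogeneity, PAF = [P(Y=1) − p₀] / P(Y=1).
PAF = (0.47559 − 0.123) / 0.47559 ≈ 0.7414

PAF ≈ 0.741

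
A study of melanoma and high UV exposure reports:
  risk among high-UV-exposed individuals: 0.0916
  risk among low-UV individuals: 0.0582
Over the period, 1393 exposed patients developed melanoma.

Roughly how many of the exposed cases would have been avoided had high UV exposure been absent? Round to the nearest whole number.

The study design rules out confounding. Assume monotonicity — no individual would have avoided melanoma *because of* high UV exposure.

about 508 cases

Let p₁ = 0.0916, p₀ = 0.0582.
PN = (p₁ − p₀)/p₁ = (0.0916 − 0.0582) / 0.0916 ≈ 0.36463.
Attributable cases ≈ PN × (exposed cases) = 0.36463 × 1393 ≈ 507.93.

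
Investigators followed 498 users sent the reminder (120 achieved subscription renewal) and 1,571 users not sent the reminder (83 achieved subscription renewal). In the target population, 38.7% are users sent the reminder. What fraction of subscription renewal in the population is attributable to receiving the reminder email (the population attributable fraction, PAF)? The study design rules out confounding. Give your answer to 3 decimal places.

PAF ≈ 0.579

p₁ = P(outcome | exposed) = 120/498 = 0.24096
p₀ = P(outcome | unexposed) = 83/1571 = 0.052833
Overall risk P(Y=1) = π·p₁ + (1−π)·p₀ = 0.387×0.24096 + 0.613×0.052833 = 0.12564.
Under exogeneity, PAF = [P(Y=1) − p₀] / P(Y=1).
PAF = (0.12564 − 0.052833) / 0.12564 ≈ 0.5795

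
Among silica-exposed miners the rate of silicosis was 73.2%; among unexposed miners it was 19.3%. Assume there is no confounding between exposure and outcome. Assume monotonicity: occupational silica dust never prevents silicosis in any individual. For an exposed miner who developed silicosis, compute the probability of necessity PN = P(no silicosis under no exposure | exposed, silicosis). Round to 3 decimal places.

p₁ = 0.732, p₀ = 0.193.
Under exogeneity and monotonicity, PN = (p₁ − p₀) / p₁.
PN = (0.732 − 0.193) / 0.732 = 0.539 / 0.732 ≈ 0.7363

PN ≈ 0.736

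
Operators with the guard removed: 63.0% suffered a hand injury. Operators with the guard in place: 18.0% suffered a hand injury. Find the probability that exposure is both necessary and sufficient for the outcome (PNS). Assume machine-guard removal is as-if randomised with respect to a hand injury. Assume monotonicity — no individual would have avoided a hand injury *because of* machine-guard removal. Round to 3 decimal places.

p₁ = 0.63, p₀ = 0.18.
Under exogeneity and monotonicity, PNS = p₁ − p₀.
PNS = 0.63 − 0.18 = 0.45

PNS ≈ 0.450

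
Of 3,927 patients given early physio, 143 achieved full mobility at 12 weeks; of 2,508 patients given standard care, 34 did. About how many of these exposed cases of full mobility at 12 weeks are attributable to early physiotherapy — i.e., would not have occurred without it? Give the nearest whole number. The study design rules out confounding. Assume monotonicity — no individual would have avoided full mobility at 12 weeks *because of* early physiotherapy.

p₁ = P(outcome | exposed) = 143/3927 = 0.036415
p₀ = P(outcome | unexposed) = 34/2508 = 0.013557
PN = (p₁ − p₀)/p₁ = (0.036415 − 0.013557) / 0.036415 ≈ 0.62771.
Attributable cases ≈ PN × (exposed cases) = 0.62771 × 143 ≈ 89.76.

about 90 cases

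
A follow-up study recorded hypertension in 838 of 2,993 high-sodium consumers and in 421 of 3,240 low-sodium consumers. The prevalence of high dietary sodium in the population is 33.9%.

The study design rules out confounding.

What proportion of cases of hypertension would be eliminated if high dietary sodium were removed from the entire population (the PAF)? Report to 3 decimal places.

PAF ≈ 0.281

p₁ = P(outcome | exposed) = 838/2993 = 0.27999
p₀ = P(outcome | unexposed) = 421/3240 = 0.12994
Overall risk P(Y=1) = π·p₁ + (1−π)·p₀ = 0.339×0.27999 + 0.661×0.12994 = 0.1808.
Under exogeneity, PAF = [P(Y=1) − p₀] / P(Y=1).
PAF = (0.1808 − 0.12994) / 0.1808 ≈ 0.2813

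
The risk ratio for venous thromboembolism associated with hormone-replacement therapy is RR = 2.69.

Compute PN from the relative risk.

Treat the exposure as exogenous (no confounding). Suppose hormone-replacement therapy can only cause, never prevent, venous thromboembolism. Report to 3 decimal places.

Under exogeneity and monotonicity, PN = (RR − 1) / RR = 1 − 1/RR.
PN = (2.69 − 1) / 2.69 = 1.69 / 2.69 ≈ 0.6283

PN ≈ 0.628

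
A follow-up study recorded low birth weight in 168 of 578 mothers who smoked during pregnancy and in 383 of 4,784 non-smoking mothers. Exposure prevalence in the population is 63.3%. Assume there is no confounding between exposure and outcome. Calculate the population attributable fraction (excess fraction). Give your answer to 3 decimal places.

PAF ≈ 0.625

p₁ = P(outcome | exposed) = 168/578 = 0.29066
p₀ = P(outcome | unexposed) = 383/4784 = 0.080059
Overall risk P(Y=1) = π·p₁ + (1−π)·p₀ = 0.633×0.29066 + 0.367×0.080059 = 0.21337.
Under exogeneity, PAF = [P(Y=1) − p₀] / P(Y=1).
PAF = (0.21337 − 0.080059) / 0.21337 ≈ 0.6248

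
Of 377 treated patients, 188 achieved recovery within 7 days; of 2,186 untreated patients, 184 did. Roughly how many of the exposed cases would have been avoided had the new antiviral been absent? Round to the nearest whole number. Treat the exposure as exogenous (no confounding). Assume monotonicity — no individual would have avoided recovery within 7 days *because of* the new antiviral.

about 156 cases

p₁ = P(outcome | exposed) = 188/377 = 0.49867
p₀ = P(outcome | unexposed) = 184/2186 = 0.084172
PN = (p₁ − p₀)/p₁ = (0.49867 − 0.084172) / 0.49867 ≈ 0.83121.
Attributable cases ≈ PN × (exposed cases) = 0.83121 × 188 ≈ 156.27.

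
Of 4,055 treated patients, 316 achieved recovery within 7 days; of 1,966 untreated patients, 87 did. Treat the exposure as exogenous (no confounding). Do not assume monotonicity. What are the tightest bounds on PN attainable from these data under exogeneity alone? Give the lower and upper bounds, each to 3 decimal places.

0.432 ≤ PN ≤ 1.000

p₁ = P(outcome | exposed) = 316/4055 = 0.077928
p₀ = P(outcome | unexposed) = 87/1966 = 0.044252
Under exogeneity alone the bounds on PN are max{0,(p₁−p₀)/p₁} ≤ PN ≤ min{1,(1−p₀)/p₁}.
  lower = (p₁ − p₀)/p₁ = 0.033676 / 0.077928 ≈ 0.4321
  upper = min{1, (1 − p₀)/p₁} = 0.95575 / 0.077928 ≈ 12.2644 → capped at 1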